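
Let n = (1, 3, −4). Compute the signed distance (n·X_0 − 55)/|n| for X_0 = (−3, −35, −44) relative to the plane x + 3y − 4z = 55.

13/√26

n·X_0 − 55 = 13.
|n| = √26, so the signed distance is 13/√26.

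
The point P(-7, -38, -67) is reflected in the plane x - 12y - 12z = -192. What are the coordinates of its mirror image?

n = (1, -12, -12), |n|² = 289, n·P − (-192) = 1445, so t = 1445/289 = 5.
Foot F = P − 5·n = (-12, 22, -7); the reflection is 2F − P = (-17, 82, 53).

(-17, 82, 53)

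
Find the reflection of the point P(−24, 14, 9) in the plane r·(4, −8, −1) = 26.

(0, -34, 3)

With n = (4, −8, −1), the signed offset is (n·P − 26)/|n|² = -243/81 = -3.
P' = P − 2t·n = (−24, 14, 9) − (-6)·(4, −8, −1) = (0, −34, 3).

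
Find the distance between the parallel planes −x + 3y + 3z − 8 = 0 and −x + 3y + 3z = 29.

21/√19

With common normal n = (−1, 3, 3) (|n| = √19), the distance is |8 − 29|/|n| = 21/√19.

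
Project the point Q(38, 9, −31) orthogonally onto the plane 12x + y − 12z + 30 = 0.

The perpendicular from Q has direction n = (12, 1, −12): r = (38, 9, −31) + μ(12, 1, −12).
Substitute into the plane: n·(Q + μn) = -30 gives 837 + 289μ = -30, so μ = -3.
Foot = (38, 9, −31) + (-3)·(12, 1, −12) = (2, 6, 5).

(2, 6, 5)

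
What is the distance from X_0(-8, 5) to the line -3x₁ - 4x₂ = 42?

The normal to the line is n = (-3, -4) with |n| = 5.
|n·X_0 − 42| = |4 − 42| = 38, so the distance is 38/5.

38/5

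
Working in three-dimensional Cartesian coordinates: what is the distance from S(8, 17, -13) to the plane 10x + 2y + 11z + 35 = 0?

Normal vector n = (10, 2, 11), and n·(8, 17, -13) - (-35) = 6.
|n| = √(100 + 4 + 121) = 15, so the distance is |6|/15 = 2/5.

2/5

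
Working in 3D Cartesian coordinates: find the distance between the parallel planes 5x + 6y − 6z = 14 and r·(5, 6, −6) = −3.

With common normal n = (5, 6, −6) (|n| = √97), the distance is |14 − (-3)|/|n| = 17/√97 = 17√97/97.

17√97/97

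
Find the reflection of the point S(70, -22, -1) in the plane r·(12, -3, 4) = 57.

With n = (12, -3, 4), the signed offset is (n·S − 57)/|n|² = 845/169 = 5.
S' = S − 2t·n = (70, -22, -1) − 10·(12, -3, 4) = (-50, 8, -41).

(-50, 8, -41)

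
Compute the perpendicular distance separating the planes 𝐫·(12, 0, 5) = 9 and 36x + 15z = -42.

23/13

Divide the second equation by 3 to match normals: 12x + 5z = -14.
Both planes have normal n = (12, 0, 5), |n| = 13. Any point on the first plane is at distance |(-14) − 9|/|n| = 23/13 from the second.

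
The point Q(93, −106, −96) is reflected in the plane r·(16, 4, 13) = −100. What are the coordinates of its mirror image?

With n = (16, 4, 13), the signed offset is (n·Q − (-100))/|n|² = -84/441 = -4/21.
Q' = Q − 2t·n = (93, −106, −96) − (-8/21)·(16, 4, 13) = (2081/21, −2194/21, −1912/21).

(2081/21, -2194/21, -1912/21)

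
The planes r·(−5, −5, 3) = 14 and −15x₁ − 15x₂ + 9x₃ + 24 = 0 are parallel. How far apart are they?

22√59/59

Divide the second equation by 3 to match normals: −5x₁ − 5x₂ + 3x₃ = -8.
With common normal n = (−5, −5, 3) (|n| = √59), the distance is |14 − (-8)|/|n| = 22/√59 = 22√59/59.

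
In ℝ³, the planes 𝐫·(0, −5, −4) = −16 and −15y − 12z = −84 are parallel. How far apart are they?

12/√41

Divide the second equation by 3 to match normals: −5y − 4z = -28.
Both planes have normal n = (0, −5, −4), |n| = √41. Any point on the first plane is at distance |(-28) − (-16)|/|n| = 12/√41 from the second.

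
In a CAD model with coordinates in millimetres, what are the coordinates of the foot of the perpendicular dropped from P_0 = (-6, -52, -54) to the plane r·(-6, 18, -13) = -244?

(-126/23, -1232/23, -1216/23)

The perpendicular from P_0 has direction n = (-6, 18, -13): r = (-6, -52, -54) + λ(-6, 18, -13).
Substitute into the plane: n·(P_0 + λn) = -244 gives -198 + 529λ = -244, so λ = -2/23.
Foot = (-6, -52, -54) + (-2/23)·(-6, 18, -13) = (-126/23, -1232/23, -1216/23).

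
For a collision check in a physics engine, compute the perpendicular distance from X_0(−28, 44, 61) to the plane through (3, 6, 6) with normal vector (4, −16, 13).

17/21

The plane has equation n·(r − (3, 6, 6)) = 0, i.e. n·r = -6.
d = |4·(-28) + (-16)·44 + 13·61 − (-6)| / √(16 + 256 + 169) = |-17| / 21 = 17/21.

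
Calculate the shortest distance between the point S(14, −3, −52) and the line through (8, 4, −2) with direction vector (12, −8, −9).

Direction vector d = (12, −8, −9).
AP = (6, −7, −50); AP·d = 578, |AP|² = 2585, |d|² = 289.
distance² = |AP|² − (AP·d)²/|d|² = 2585 − 334084/289 = 1429, so the distance is √1429.

√1429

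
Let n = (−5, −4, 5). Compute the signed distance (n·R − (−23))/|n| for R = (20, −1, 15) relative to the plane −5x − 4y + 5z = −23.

n·R − (-23) = 2.
|n| = √66, so the signed distance is 2/√66.

2/√66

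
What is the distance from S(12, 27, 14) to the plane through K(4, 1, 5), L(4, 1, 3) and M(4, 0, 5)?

KL = (0, 0, -2) and KM = (0, -1, 0), so a normal is n = KL × KM = (-2, 0, 0).
n = (-2, 0, 0); n·P − (-8) = -16; |n| = 2; distance = 16/2 = 8.

8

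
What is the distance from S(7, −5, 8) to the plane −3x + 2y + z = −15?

8/√14

Normal vector n = (−3, 2, 1), and n·(7, −5, 8) − (−15) = −8.
|n| = √(9 + 4 + 1) = √14, so the distance is |-8|/√14 = 8/√14.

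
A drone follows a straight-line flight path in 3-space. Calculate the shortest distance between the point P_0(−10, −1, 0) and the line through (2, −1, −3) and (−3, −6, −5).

3√11

A direction vector is d = (−5, −5, −2).
AP = (−12, 0, 3), and AP × d = (15, −39, 60).
|AP × d|² = 5346 and |d|² = 54, so the distance is √(5346/54) = √99 = 3√11.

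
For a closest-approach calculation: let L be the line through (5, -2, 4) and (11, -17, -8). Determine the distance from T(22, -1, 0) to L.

3√29

A direction vector is d = (6, -15, -12).
AP = (17, 1, -4), and AP × d = (-72, 180, -261).
|AP × d|² = 105705 and |d|² = 405, so the distance is √(105705/405) = √261 = 3√29.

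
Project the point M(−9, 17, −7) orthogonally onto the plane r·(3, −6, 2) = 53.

(3, -7, 1)

The perpendicular from M has direction n = (3, −6, 2): r = (−9, 17, −7) + μ(3, −6, 2).
Substitute into the plane: n·(M + μn) = 53 gives -143 + 49μ = 53, so μ = 4.
Foot = (−9, 17, −7) + 4·(3, −6, 2) = (3, −7, 1).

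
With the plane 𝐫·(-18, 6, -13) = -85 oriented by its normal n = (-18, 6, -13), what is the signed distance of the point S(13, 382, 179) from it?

-8

n·S − (-85) = -184.
|n| = 23, so the signed distance is -184/23 = -8.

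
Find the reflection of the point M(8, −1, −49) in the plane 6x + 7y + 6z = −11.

(32, 27, -25)

n = (6, 7, 6), |n|² = 121, n·M − (-11) = -242, so t = -242/121 = -2.
Foot F = M − (-2)·n = (20, 13, −37); the reflection is 2F − M = (32, 27, −25).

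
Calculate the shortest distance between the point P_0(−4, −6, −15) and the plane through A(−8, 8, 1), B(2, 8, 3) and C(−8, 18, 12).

14/15

AB = (10, 0, 2) and AC = (0, 10, 11), so a normal is n = AB × AC = (−20, −110, 100).
Then n·(−4, −6, −15) − (−620) = −140.
|n| = √(400 + 12100 + 10000) = 150, so the distance is |-140|/150 = 14/15.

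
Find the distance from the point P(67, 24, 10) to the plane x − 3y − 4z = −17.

n = (1, −3, −4); n·P − (-17) = -28; |n| = √26; distance = 28/√26 = 14√26/13.

14√26/13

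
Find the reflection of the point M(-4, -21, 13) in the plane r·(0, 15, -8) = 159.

(-4, 39, -19)

With n = (0, 15, -8), the signed offset is (n·M − 159)/|n|² = -578/289 = -2.
M' = M − 2t·n = (-4, -21, 13) − (-4)·(0, 15, -8) = (-4, 39, -19).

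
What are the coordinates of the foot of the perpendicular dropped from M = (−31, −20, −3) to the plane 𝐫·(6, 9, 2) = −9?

n = (6, 9, 2), |n|² = 121, and n·M − (-9) = -363.
t = -363/121 = -3, so the foot is M − t·n = (−31, −20, −3) − (-3)·(6, 9, 2) = (−13, 7, 3).

(-13, 7, 3)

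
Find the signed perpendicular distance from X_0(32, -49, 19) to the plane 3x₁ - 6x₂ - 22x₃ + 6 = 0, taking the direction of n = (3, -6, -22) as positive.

-22/23

n·X_0 − (-6) = -22.
|n| = 23, so the signed distance is -22/23.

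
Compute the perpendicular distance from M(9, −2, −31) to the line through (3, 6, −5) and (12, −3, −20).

A direction vector is d = (9, −9, −15).
AP = (6, −8, −26), and AP × d = (−114, −144, 18).
|AP × d|² = 34056 and |d|² = 387, so the distance is √(34056/387) = √88 = 2√22.

2√22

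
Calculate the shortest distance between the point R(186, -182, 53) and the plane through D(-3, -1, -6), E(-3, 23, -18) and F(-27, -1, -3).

DE = (0, 24, -12) and DF = (-24, 0, 3), so a normal is n = DE × DF = (72, 288, 576).
Then n·(186, -182, 53) - (-3960) = -4536.
|n| = √(5184 + 82944 + 331776) = 648, so the distance is |-4536|/648 = 7.

7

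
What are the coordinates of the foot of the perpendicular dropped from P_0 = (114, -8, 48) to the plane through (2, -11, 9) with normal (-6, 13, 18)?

The perpendicular from P_0 has direction n = (-6, 13, 18): r = (114, -8, 48) + μ(-6, 13, 18).
Substitute into the plane: n·(P_0 + μn) = 7 gives 76 + 529μ = 7, so μ = -3/23.
Foot = (114, -8, 48) + (-3/23)·(-6, 13, 18) = (2640/23, -223/23, 1050/23).

(2640/23, -223/23, 1050/23)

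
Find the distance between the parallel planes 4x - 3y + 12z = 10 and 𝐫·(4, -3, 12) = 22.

With common normal n = (4, -3, 12) (|n| = 13), the distance is |10 − 22|/|n| = 12/13.

12/13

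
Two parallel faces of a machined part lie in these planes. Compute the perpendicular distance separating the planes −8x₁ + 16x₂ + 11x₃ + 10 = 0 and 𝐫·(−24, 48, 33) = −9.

Divide the second equation by 3 to match normals: −8x₁ + 16x₂ + 11x₃ = -3.
With common normal n = (−8, 16, 11) (|n| = 21), the distance is |(-10) − (-3)|/|n| = 7/21 = 1/3.

1/3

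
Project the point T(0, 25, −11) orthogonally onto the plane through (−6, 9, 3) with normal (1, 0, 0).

(-6, 25, -11)

The perpendicular from T has direction n = (1, 0, 0): r = (0, 25, −11) + μ(1, 0, 0).
Substitute into the plane: n·(T + μn) = -6 gives 0 + 1μ = -6, so μ = -6.
Foot = (0, 25, −11) + (-6)·(1, 0, 0) = (−6, 25, −11).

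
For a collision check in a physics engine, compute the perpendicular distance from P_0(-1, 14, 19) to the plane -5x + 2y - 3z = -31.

n = (-5, 2, -3); n·P − (-31) = 7; |n| = √38; distance = 7/√38 = 7√38/38.

7√38/38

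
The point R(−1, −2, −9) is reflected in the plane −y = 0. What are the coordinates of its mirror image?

n = (0, −1, 0), |n|² = 1, n·R − 0 = 2, so t = 2/1 = 2.
Foot F = R − 2·n = (−1, 0, −9); the reflection is 2F − R = (−1, 2, −9).

(-1, 2, -9)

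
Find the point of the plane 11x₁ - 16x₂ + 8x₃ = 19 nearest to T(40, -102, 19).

(-15, -22, -21)

The perpendicular from T has direction n = (11, -16, 8): r = (40, -102, 19) + t(11, -16, 8).
Substitute into the plane: n·(T + tn) = 19 gives 2224 + 441t = 19, so t = -5.
Foot = (40, -102, 19) + (-5)·(11, -16, 8) = (-15, -22, -21).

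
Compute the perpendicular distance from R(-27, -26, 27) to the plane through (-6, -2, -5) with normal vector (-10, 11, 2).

The plane has equation n·(r − (-6, -2, -5)) = 0, i.e. n·r = 28.
Then n·(-27, -26, 27) - 28 = 10.
|n| = √(100 + 121 + 4) = 15, so the distance is |10|/15 = 2/3.

2/3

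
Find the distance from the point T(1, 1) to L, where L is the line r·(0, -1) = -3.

2

The normal to the line is n = (0, -1) with |n| = 1.
|n·T − (-3)| = |-1 − (-3)| = 2, so the distance is 2/1 = 2.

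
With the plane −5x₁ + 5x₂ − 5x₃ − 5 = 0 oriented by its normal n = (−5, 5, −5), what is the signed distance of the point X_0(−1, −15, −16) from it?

n·X_0 − 5 = 5.
|n| = 5√3, so the signed distance is 1/√3.

1/√3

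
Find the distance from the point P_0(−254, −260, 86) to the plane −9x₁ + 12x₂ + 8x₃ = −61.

Normal vector n = (−9, 12, 8), and n·(−254, −260, 86) − (−61) = −85.
|n| = √(81 + 144 + 64) = 17, so the distance is |-85|/17 = 5.

5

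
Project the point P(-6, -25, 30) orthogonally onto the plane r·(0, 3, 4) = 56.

The perpendicular from P has direction n = (0, 3, 4): r = (-6, -25, 30) + λ(0, 3, 4).
Substitute into the plane: n·(P + λn) = 56 gives 45 + 25λ = 56, so λ = 11/25.
Foot = (-6, -25, 30) + (11/25)·(0, 3, 4) = (-6, -592/25, 794/25).

(-6, -592/25, 794/25)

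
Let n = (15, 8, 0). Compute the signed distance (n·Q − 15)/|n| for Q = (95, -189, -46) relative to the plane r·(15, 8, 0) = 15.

n·Q − 15 = -102.
|n| = 17, so the signed distance is -102/17 = -6.

-6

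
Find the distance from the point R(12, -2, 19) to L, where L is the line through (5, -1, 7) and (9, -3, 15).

√5

A direction vector is d = (4, -2, 8).
AP = (7, -1, 12), and AP × d = (16, -8, -10).
|AP × d|² = 420 and |d|² = 84, so the distance is √(420/84) = √5.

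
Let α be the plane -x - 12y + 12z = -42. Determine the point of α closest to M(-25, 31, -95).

(-30, -29, -35)

The perpendicular from M has direction n = (-1, -12, 12): r = (-25, 31, -95) + μ(-1, -12, 12).
Substitute into the plane: n·(M + μn) = -42 gives -1487 + 289μ = -42, so μ = 5.
Foot = (-25, 31, -95) + 5·(-1, -12, 12) = (-30, -29, -35).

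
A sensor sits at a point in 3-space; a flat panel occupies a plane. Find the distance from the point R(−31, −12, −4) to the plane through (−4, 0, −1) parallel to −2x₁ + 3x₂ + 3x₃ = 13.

Parallel planes share the normal n = (−2, 3, 3); since (−4, 0, −1) lies on the plane, its equation is −2x₁ + 3x₂ + 3x₃ = 5.
n = (−2, 3, 3); n·P − 5 = 9; |n| = √22; distance = 9/√22.

9/√22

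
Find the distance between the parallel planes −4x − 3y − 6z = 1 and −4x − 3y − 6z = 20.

19/√61

Both planes have normal n = (−4, −3, −6), |n| = √61. Any point on the first plane is at distance |20 − 1|/|n| = 19/√61 from the second.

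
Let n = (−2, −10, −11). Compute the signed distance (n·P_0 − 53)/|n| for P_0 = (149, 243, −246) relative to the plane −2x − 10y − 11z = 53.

-5

n·P_0 − 53 = -75.
|n| = 15, so the signed distance is -75/15 = -5.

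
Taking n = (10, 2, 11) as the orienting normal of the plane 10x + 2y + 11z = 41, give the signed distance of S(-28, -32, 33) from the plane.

n·S − 41 = -22.
|n| = 15, so the signed distance is -22/15.

-22/15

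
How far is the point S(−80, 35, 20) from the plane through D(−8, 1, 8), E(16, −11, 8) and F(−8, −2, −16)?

28/9

DE = (24, −12, 0) and DF = (0, −3, −24), so a normal is n = DE × DF = (288, 576, −72).
Then n·(−80, 35, 20) − (−2304) = −2016.
|n| = √(82944 + 331776 + 5184) = 648, so the distance is |-2016|/648 = 28/9.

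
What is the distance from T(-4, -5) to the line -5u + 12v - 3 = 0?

d = |(-5)·(-4) + 12·(-5) − 3| / √(25 + 144) = |-43|/13 = 43/13.

43/13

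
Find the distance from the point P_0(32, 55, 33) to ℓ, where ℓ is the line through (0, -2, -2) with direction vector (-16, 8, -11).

√5057

Direction vector d = (-16, 8, -11).
AP = (32, 57, 35); AP·d = -441, |AP|² = 5498, |d|² = 441.
distance² = |AP|² − (AP·d)²/|d|² = 5498 − 194481/441 = 5057, so the distance is √5057.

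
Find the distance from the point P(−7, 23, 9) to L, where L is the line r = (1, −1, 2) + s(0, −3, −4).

Direction vector d = (0, −3, −4).
AP = (−8, 24, 7); AP·d = -100, |AP|² = 689, |d|² = 25.
distance² = |AP|² − (AP·d)²/|d|² = 689 − 10000/25 = 289, so the distance is 17.

17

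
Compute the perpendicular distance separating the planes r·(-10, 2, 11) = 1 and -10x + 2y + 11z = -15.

With common normal n = (-10, 2, 11) (|n| = 15), the distance is |1 − (-15)|/|n| = 16/15.

16/15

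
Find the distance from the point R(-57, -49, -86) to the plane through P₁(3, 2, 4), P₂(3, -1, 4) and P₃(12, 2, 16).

6

P₁P₂ = (0, -3, 0) and P₁P₃ = (9, 0, 12), so a normal is n = P₁P₂ × P₁P₃ = (-36, 0, 27).
d = |(-36)·(-57) + 27·(-86) − 0| / √(1296 + 0 + 729) = |-270| / 45 = 6.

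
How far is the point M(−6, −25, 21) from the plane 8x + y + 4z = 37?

d = |8·(-6) + 1·(-25) + 4·21 − 37| / √(64 + 1 + 16) = |-26| / 9 = 26/9.

26/9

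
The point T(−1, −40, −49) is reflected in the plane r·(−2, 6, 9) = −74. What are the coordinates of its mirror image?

(-21, 20, 41)

n = (−2, 6, 9), |n|² = 121, n·T − (-74) = -605, so t = -605/121 = -5.
Foot F = T − (-5)·n = (−11, −10, −4); the reflection is 2F − T = (−21, 20, 41).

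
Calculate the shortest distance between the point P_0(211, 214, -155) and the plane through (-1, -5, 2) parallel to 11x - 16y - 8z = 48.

4

Parallel planes share the normal n = (11, -16, -8); since (-1, -5, 2) lies on the plane, its equation is 11x - 16y - 8z = 53.
Then n·(211, 214, -155) - 53 = 84.
|n| = √(121 + 256 + 64) = 21, so the distance is |84|/21 = 4.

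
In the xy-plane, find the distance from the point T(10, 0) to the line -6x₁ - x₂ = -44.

16/√37

The normal to the line is n = (-6, -1) with |n| = √37.
|n·T − (-44)| = |-60 − (-44)| = 16, so the distance is 16/√37.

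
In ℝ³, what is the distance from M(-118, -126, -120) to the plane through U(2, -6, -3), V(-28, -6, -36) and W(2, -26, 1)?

6

UV = (-30, 0, -33) and UW = (0, -20, 4), so a normal is n = UV × UW = (-660, 120, 600).
d = |(-660)·(-118) + 120·(-126) + 600·(-120) − (-3840)| / √(435600 + 14400 + 360000) = |-5400| / 900 = 6.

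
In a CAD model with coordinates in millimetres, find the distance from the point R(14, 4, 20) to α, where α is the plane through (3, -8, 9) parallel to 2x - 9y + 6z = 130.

Parallel planes share the normal n = (2, -9, 6); since (3, -8, 9) lies on the plane, its equation is 2x - 9y + 6z = 132.
Then n·(14, 4, 20) - 132 = -20.
|n| = √(4 + 81 + 36) = 11, so the distance is |-20|/11 = 20/11.

20/11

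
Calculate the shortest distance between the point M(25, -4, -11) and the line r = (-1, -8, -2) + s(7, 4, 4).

Direction vector d = (7, 4, 4).
AP = (26, 4, -9); AP·d = 162, |AP|² = 773, |d|² = 81.
distance² = |AP|² − (AP·d)²/|d|² = 773 − 26244/81 = 449, so the distance is √449.

√449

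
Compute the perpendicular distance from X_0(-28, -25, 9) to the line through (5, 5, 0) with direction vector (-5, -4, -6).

9√17

Direction vector d = (-5, -4, -6).
AP = (-33, -30, 9), and AP × d = (216, -243, -18).
|AP × d|² = 106029 and |d|² = 77, so the distance is √(106029/77) = √1377 = 9√17.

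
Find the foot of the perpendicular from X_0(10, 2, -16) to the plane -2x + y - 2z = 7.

(104/9, 11/9, -130/9)

n = (-2, 1, -2), |n|² = 9, and n·X_0 − 7 = 7.
t = 7/9, so the foot is X_0 − t·n = (10, 2, -16) − (7/9)·(-2, 1, -2) = (104/9, 11/9, -130/9).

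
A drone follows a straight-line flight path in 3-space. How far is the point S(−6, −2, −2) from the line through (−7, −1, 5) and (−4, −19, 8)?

√51

A direction vector is d = (3, −18, 3).
AP = (1, −1, −7); AP·d = 0, |AP|² = 51, |d|² = 342.
distance² = |AP|² − (AP·d)²/|d|² = 51 − 0/342 = 51, so the distance is √51.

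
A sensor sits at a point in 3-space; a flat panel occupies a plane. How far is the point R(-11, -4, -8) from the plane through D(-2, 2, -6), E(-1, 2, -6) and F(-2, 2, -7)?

DE = (1, 0, 0) and DF = (0, 0, -1), so a normal is n = DE × DF = (0, 1, 0).
Then n·(-11, -4, -8) - 2 = -6.
|n| = √(0 + 1 + 0) = 1, so the distance is |-6|/1 = 6.

6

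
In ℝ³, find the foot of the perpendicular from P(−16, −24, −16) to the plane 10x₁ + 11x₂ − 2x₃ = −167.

n = (10, 11, −2), |n|² = 225, and n·P − (-167) = -225.
t = -225/225 = -1, so the foot is P − t·n = (−16, −24, −16) − (-1)·(10, 11, −2) = (−6, −13, −18).

(-6, -13, -18)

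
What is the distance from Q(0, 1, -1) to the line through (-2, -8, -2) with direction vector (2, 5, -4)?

√41

Direction vector d = (2, 5, -4).
AP = (2, 9, 1); AP·d = 45, |AP|² = 86, |d|² = 45.
distance² = |AP|² − (AP·d)²/|d|² = 86 − 2025/45 = 41, so the distance is √41.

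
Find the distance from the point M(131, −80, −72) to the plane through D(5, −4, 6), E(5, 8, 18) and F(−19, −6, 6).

6

DE = (0, 12, 12) and DF = (−24, −2, 0), so a normal is n = DE × DF = (24, −288, 288).
d = |24·131 + (-288)·(-80) + 288·(-72) − 3000| / √(576 + 82944 + 82944) = |2448| / 408 = 6.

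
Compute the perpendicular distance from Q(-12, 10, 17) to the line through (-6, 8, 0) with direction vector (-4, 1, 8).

√5

Direction vector d = (-4, 1, 8).
AP = (-6, 2, 17), and AP × d = (-1, -20, 2).
|AP × d|² = 405 and |d|² = 81, so the distance is √(405/81) = √5.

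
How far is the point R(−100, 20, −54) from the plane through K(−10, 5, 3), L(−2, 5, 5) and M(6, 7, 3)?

KL = (8, 0, 2) and KM = (16, 2, 0), so a normal is n = KL × KM = (−4, 32, 16).
n = (−4, 32, 16); n·P − 248 = -72; |n| = 36; distance = 72/36 = 2.

2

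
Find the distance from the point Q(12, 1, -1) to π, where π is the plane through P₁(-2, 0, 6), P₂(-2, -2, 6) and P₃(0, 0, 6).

P₁P₂ = (0, -2, 0) and P₁P₃ = (2, 0, 0), so a normal is n = P₁P₂ × P₁P₃ = (0, 0, 4).
n = (0, 0, 4); n·P − 24 = -28; |n| = 4; distance = 28/4 = 7.

7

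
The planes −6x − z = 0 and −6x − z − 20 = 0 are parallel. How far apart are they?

20/√37

Both planes have normal n = (−6, 0, −1), |n| = √37. Any point on the first plane is at distance |20 − 0|/|n| = 20/√37 = 20√37/37 from the second.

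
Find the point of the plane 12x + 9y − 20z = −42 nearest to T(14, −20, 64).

The perpendicular from T has direction n = (12, 9, −20): r = (14, −20, 64) + λ(12, 9, −20).
Substitute into the plane: n·(T + λn) = -42 gives -1292 + 625λ = -42, so λ = 2.
Foot = (14, −20, 64) + 2·(12, 9, −20) = (38, −2, 24).

(38, -2, 24)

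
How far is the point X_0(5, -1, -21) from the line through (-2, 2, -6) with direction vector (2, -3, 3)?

3√29

Direction vector d = (2, -3, 3).
AP = (7, -3, -15), and AP × d = (-54, -51, -15).
|AP × d|² = 5742 and |d|² = 22, so the distance is √(5742/22) = √261 = 3√29.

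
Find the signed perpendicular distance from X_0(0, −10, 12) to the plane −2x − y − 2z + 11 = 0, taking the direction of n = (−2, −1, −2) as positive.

-1

n·X_0 − (-11) = -3.
|n| = 3, so the signed distance is -3/3 = -1.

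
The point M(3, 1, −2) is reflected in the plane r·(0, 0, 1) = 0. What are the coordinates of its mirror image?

With n = (0, 0, 1), the signed offset is (n·M − 0)/|n|² = -2/1 = -2.
M' = M − 2t·n = (3, 1, −2) − (-4)·(0, 0, 1) = (3, 1, 2).

(3, 1, 2)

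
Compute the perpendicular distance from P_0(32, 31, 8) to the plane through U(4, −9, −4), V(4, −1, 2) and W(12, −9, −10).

UV = (0, 8, 6) and UW = (8, 0, −6), so a normal is n = UV × UW = (−48, 48, −64).
n = (−48, 48, −64); n·P − (-368) = -192; |n| = 16√34; distance = 192/(16√34) = 12/√34.

6√34/17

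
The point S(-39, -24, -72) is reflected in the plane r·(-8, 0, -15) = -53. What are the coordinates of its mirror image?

With n = (-8, 0, -15), the signed offset is (n·S − (-53))/|n|² = 1445/289 = 5.
S' = S − 2t·n = (-39, -24, -72) − 10·(-8, 0, -15) = (41, -24, 78).

(41, -24, 78)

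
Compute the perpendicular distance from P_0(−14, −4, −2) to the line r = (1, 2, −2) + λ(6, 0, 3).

Direction vector d = (6, 0, 3).
AP = (−15, −6, 0), and AP × d = (−18, 45, 36).
|AP × d|² = 3645 and |d|² = 45, so the distance is √(3645/45) = √81 = 9.

9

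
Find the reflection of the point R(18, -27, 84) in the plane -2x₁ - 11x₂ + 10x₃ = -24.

(38, 83, -16)

With n = (-2, -11, 10), the signed offset is (n·R − (-24))/|n|² = 1125/225 = 5.
R' = R − 2t·n = (18, -27, 84) − 10·(-2, -11, 10) = (38, 83, -16).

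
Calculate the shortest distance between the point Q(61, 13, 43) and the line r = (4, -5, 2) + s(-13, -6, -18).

√493

Direction vector d = (-13, -6, -18).
AP = (57, 18, 41), and AP × d = (-78, 493, -108).
|AP × d|² = 260797 and |d|² = 529, so the distance is √(260797/529) = √493.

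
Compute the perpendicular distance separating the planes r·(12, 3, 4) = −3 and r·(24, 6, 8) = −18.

6/13

Divide the second equation by 2 to match normals: 12x₁ + 3x₂ + 4x₃ = -9.
Both planes have normal n = (12, 3, 4), |n| = 13. Any point on the first plane is at distance |(-9) − (-3)|/|n| = 6/13 from the second.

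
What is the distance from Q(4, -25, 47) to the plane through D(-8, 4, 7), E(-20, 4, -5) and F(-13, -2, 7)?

DE = (-12, 0, -12) and DF = (-5, -6, 0), so a normal is n = DE × DF = (-72, 60, 72).
Then n·(4, -25, 47) - 1320 = 276.
|n| = √(5184 + 3600 + 5184) = 12√97, so the distance is |276|/(12√97) = 23√97/97.

23/√97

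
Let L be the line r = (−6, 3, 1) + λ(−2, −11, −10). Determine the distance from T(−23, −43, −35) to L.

√101

Direction vector d = (−2, −11, −10).
AP = (−17, −46, −36), and AP × d = (64, −98, 95).
|AP × d|² = 22725 and |d|² = 225, so the distance is √(22725/225) = √101.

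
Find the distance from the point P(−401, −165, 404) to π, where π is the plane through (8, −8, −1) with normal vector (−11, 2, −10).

The plane has equation n·(r − (8, −8, −1)) = 0, i.e. n·r = -94.
n = (−11, 2, −10); n·P − (-94) = 135; |n| = 15; distance = 135/15 = 9.

9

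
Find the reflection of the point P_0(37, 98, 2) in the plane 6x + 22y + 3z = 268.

With n = (6, 22, 3), the signed offset is (n·P_0 − 268)/|n|² = 2116/529 = 4.
P_0' = P_0 − 2t·n = (37, 98, 2) − 8·(6, 22, 3) = (−11, −78, −22).

(-11, -78, -22)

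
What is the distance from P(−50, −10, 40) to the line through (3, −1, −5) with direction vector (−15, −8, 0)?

Direction vector d = (−15, −8, 0).
AP = (−53, −9, 45); AP·d = 867, |AP|² = 4915, |d|² = 289.
distance² = |AP|² − (AP·d)²/|d|² = 4915 − 751689/289 = 2314, so the distance is √2314.

√2314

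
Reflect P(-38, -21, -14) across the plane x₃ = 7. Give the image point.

n = (0, 0, 1), |n|² = 1, n·P − 7 = -21, so t = -21/1 = -21.
Foot F = P − (-21)·n = (-38, -21, 7); the reflection is 2F − P = (-38, -21, 28).

(-38, -21, 28)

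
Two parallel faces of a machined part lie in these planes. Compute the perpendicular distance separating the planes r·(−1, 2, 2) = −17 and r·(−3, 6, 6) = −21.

Divide the second equation by 3 to match normals: −x + 2y + 2z = -7.
Both planes have normal n = (−1, 2, 2), |n| = 3. Any point on the first plane is at distance |(-7) − (-17)|/|n| = 10/3 from the second.

10/3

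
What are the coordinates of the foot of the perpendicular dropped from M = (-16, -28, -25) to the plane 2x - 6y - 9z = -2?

(-22, -10, 2)

n = (2, -6, -9), |n|² = 121, and n·M − (-2) = 363.
t = 363/121 = 3, so the foot is M − t·n = (-16, -28, -25) − 3·(2, -6, -9) = (-22, -10, 2).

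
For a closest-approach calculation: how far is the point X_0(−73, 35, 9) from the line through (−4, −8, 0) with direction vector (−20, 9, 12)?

√1066

Direction vector d = (−20, 9, 12).
AP = (−69, 43, 9), and AP × d = (435, 648, 239).
|AP × d|² = 666250 and |d|² = 625, so the distance is √(666250/625) = √1066.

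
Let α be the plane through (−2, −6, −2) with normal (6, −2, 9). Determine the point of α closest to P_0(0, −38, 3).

(-6, -36, -6)

n = (6, −2, 9), |n|² = 121, and n·P_0 − (-18) = 121.
t = 121/121 = 1, so the foot is P_0 − t·n = (0, −38, 3) − 1·(6, −2, 9) = (−6, −36, −6).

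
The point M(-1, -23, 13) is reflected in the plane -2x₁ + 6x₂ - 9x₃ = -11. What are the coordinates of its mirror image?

With n = (-2, 6, -9), the signed offset is (n·M − (-11))/|n|² = -242/121 = -2.
M' = M − 2t·n = (-1, -23, 13) − (-4)·(-2, 6, -9) = (-9, 1, -23).

(-9, 1, -23)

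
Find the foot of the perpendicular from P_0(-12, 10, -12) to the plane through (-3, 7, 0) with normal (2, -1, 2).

(-2, 5, -2)

The perpendicular from P_0 has direction n = (2, -1, 2): r = (-12, 10, -12) + t(2, -1, 2).
Substitute into the plane: n·(P_0 + tn) = -13 gives -58 + 9t = -13, so t = 5.
Foot = (-12, 10, -12) + 5·(2, -1, 2) = (-2, 5, -2).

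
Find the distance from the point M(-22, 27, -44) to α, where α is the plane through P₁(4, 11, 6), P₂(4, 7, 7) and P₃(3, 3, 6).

P₁P₂ = (0, -4, 1) and P₁P₃ = (-1, -8, 0), so a normal is n = P₁P₂ × P₁P₃ = (8, -1, -4).
Then n·(-22, 27, -44) - (-3) = -24.
|n| = √(64 + 1 + 16) = 9, so the distance is |-24|/9 = 8/3.

8/3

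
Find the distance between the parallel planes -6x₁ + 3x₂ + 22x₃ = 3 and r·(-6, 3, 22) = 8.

5/23

Both planes have normal n = (-6, 3, 22), |n| = 23. Any point on the first plane is at distance |8 − 3|/|n| = 5/23 from the second.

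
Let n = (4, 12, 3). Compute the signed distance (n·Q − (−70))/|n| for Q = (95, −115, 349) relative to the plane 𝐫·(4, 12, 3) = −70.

n·Q − (-70) = 117.
|n| = 13, so the signed distance is 117/13 = 9.

9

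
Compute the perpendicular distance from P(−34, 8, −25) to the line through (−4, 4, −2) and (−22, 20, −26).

17

A direction vector is d = (−18, 16, −24).
AP = (−30, 4, −23); AP·d = 1156, |AP|² = 1445, |d|² = 1156.
distance² = |AP|² − (AP·d)²/|d|² = 1445 − 1336336/1156 = 289, so the distance is 17.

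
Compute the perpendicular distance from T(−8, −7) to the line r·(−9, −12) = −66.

74/5

The normal to the line is n = (−9, −12) with |n| = 15.
|n·T − (-66)| = |156 − (-66)| = 222, so the distance is 222/15 = 74/5.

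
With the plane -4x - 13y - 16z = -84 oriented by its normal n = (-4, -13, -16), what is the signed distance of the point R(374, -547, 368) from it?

-9

n·R − (-84) = -189.
|n| = 21, so the signed distance is -189/21 = -9.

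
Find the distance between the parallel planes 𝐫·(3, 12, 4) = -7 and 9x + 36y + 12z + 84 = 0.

Divide the second equation by 3 to match normals: 3x + 12y + 4z = -28.
With common normal n = (3, 12, 4) (|n| = 13), the distance is |(-7) − (-28)|/|n| = 21/13.

21/13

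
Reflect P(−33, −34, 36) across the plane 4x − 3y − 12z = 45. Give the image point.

(-9, -52, -36)

With n = (4, −3, −12), the signed offset is (n·P − 45)/|n|² = -507/169 = -3.
P' = P − 2t·n = (−33, −34, 36) − (-6)·(4, −3, −12) = (−9, −52, −36).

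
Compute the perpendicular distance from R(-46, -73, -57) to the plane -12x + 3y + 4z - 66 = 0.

n = (-12, 3, 4); n·P − 66 = 39; |n| = 13; distance = 39/13 = 3.

3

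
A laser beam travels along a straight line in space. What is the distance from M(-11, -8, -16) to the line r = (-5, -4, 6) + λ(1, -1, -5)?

2√26

Direction vector d = (1, -1, -5).
AP = (-6, -4, -22); AP·d = 108, |AP|² = 536, |d|² = 27.
distance² = |AP|² − (AP·d)²/|d|² = 536 − 11664/27 = 104, so the distance is 2√26.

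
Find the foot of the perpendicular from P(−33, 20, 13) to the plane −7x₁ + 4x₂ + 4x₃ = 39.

n = (−7, 4, 4), |n|² = 81, and n·P − 39 = 324.
t = 324/81 = 4, so the foot is P − t·n = (−33, 20, 13) − 4·(−7, 4, 4) = (−5, 4, −3).

(-5, 4, -3)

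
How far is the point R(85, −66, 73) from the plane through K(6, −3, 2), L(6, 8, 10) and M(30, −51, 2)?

1

KL = (0, 11, 8) and KM = (24, −48, 0), so a normal is n = KL × KM = (384, 192, −264).
n = (384, 192, −264); n·P − 1200 = -504; |n| = 504; distance = 504/504 = 1.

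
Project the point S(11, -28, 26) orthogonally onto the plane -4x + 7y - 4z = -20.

(-5, 0, 10)

n = (-4, 7, -4), |n|² = 81, and n·S − (-20) = -324.
t = -324/81 = -4, so the foot is S − t·n = (11, -28, 26) − (-4)·(-4, 7, -4) = (-5, 0, 10).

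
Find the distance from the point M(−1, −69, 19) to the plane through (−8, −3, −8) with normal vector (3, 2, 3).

The plane has equation n·(r − (−8, −3, −8)) = 0, i.e. n·r = -54.
Then n·(−1, −69, 19) − (−54) = −30.
|n| = √(9 + 4 + 9) = √22, so the distance is |-30|/√22 = 15√22/11.

15√22/11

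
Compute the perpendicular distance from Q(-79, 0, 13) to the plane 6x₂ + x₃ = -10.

23√37/37

Normal vector n = (0, 6, 1), and n·(-79, 0, 13) - (-10) = 23.
|n| = √(0 + 36 + 1) = √37, so the distance is |23|/√37 = 23√37/37.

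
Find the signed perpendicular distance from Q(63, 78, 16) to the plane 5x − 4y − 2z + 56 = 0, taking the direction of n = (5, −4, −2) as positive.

9√5/5

n·Q − (-56) = 27.
|n| = 3√5, so the signed distance is 9√5/5.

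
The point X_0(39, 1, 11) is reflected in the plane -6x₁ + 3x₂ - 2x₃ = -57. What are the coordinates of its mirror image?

n = (-6, 3, -2), |n|² = 49, n·X_0 − (-57) = -196, so t = -196/49 = -4.
Foot F = X_0 − (-4)·n = (15, 13, 3); the reflection is 2F − X_0 = (-9, 25, -5).

(-9, 25, -5)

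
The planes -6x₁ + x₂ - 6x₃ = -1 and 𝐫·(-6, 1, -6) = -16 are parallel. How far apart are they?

15√73/73

Both planes have normal n = (-6, 1, -6), |n| = √73. Any point on the first plane is at distance |(-16) − (-1)|/|n| = 15/√73 from the second.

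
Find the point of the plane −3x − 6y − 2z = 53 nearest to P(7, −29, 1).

The perpendicular from P has direction n = (−3, −6, −2): r = (7, −29, 1) + μ(−3, −6, −2).
Substitute into the plane: n·(P + μn) = 53 gives 151 + 49μ = 53, so μ = -2.
Foot = (7, −29, 1) + (-2)·(−3, −6, −2) = (13, −17, 5).

(13, -17, 5)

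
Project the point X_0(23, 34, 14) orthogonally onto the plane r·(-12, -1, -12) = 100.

(-1, 32, -10)

n = (-12, -1, -12), |n|² = 289, and n·X_0 − 100 = -578.
t = -578/289 = -2, so the foot is X_0 − t·n = (23, 34, 14) − (-2)·(-12, -1, -12) = (-1, 32, -10).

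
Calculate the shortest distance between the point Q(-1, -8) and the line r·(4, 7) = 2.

62/√65

The normal to the line is n = (4, 7) with |n| = √65.
|n·Q − 2| = |-60 − 2| = 62, so the distance is 62/√65.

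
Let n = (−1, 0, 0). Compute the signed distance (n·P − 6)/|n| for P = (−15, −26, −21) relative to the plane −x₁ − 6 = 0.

9

n·P − 6 = 9.
|n| = 1, so the signed distance is 9/1 = 9.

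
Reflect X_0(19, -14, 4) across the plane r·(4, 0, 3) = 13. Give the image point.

With n = (4, 0, 3), the signed offset is (n·X_0 − 13)/|n|² = 75/25 = 3.
X_0' = X_0 − 2t·n = (19, -14, 4) − 6·(4, 0, 3) = (-5, -14, -14).

(-5, -14, -14)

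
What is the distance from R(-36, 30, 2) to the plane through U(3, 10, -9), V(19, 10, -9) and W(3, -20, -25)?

UV = (16, 0, 0) and UW = (0, -30, -16), so a normal is n = UV × UW = (0, 256, -480).
Then n·(-36, 30, 2) - 6880 = -160.
|n| = √(0 + 65536 + 230400) = 544, so the distance is |-160|/544 = 5/17.

5/17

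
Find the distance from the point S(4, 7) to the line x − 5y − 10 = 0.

The normal to the line is n = (1, −5) with |n| = √26.
|n·S − 10| = |-31 − 10| = 41, so the distance is 41/√26.

41√26/26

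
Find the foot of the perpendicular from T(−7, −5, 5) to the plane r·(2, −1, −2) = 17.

The perpendicular from T has direction n = (2, −1, −2): r = (−7, −5, 5) + μ(2, −1, −2).
Substitute into the plane: n·(T + μn) = 17 gives -19 + 9μ = 17, so μ = 4.
Foot = (−7, −5, 5) + 4·(2, −1, −2) = (1, −9, −3).

(1, -9, -3)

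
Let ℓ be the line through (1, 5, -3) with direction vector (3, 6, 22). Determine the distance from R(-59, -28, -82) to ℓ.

3√274

Direction vector d = (3, 6, 22).
AP = (-60, -33, -79), and AP × d = (-252, 1083, -261).
|AP × d|² = 1304514 and |d|² = 529, so the distance is √(1304514/529) = √2466 = 3√274.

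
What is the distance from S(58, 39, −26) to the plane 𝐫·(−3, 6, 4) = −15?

Normal vector n = (−3, 6, 4), and n·(58, 39, −26) − (−15) = −29.
|n| = √(9 + 36 + 16) = √61, so the distance is |-29|/√61 = 29/√61.

29/√61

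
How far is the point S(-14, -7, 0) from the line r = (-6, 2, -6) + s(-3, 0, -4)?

√181

Direction vector d = (-3, 0, -4).
AP = (-8, -9, 6), and AP × d = (36, -50, -27).
|AP × d|² = 4525 and |d|² = 25, so the distance is √(4525/25) = √181.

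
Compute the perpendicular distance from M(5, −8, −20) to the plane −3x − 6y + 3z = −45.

Normal vector n = (−3, −6, 3), and n·(5, −8, −20) − (−45) = 18.
|n| = √(9 + 36 + 9) = 3√6, so the distance is |18|/(3√6) = √6.

√6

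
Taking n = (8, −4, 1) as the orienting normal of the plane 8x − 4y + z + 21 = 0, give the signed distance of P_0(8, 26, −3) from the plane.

n·P_0 − (-21) = -22.
|n| = 9, so the signed distance is -22/9.

-22/9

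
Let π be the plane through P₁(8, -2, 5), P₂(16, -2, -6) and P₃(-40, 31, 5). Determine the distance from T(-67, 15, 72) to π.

P₁P₂ = (8, 0, -11) and P₁P₃ = (-48, 33, 0), so a normal is n = P₁P₂ × P₁P₃ = (363, 528, 264).
Then n·(-67, 15, 72) - 3168 = -561.
|n| = √(131769 + 278784 + 69696) = 693, so the distance is |-561|/693 = 17/21.

17/21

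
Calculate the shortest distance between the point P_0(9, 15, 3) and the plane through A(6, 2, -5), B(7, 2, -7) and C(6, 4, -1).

4

AB = (1, 0, -2) and AC = (0, 2, 4), so a normal is n = AB × AC = (4, -4, 2).
Then n·(9, 15, 3) - 6 = -24.
|n| = √(16 + 16 + 4) = 6, so the distance is |-24|/6 = 4.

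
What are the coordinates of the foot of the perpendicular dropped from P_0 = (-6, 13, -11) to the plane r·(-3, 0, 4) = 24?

(-12, 13, -3)

The perpendicular from P_0 has direction n = (-3, 0, 4): r = (-6, 13, -11) + λ(-3, 0, 4).
Substitute into the plane: n·(P_0 + λn) = 24 gives -26 + 25λ = 24, so λ = 2.
Foot = (-6, 13, -11) + 2·(-3, 0, 4) = (-12, 13, -3).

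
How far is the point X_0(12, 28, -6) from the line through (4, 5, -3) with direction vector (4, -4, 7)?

Direction vector d = (4, -4, 7).
AP = (8, 23, -3); AP·d = -81, |AP|² = 602, |d|² = 81.
distance² = |AP|² − (AP·d)²/|d|² = 602 − 6561/81 = 521, so the distance is √521.

√521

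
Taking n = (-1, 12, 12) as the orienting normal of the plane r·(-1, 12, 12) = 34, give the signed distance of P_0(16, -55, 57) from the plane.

n·P_0 − 34 = -26.
|n| = 17, so the signed distance is -26/17.

-26/17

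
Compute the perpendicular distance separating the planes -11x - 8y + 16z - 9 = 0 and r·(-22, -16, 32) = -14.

16/21

Divide the second equation by 2 to match normals: -11x - 8y + 16z = -7.
With common normal n = (-11, -8, 16) (|n| = 21), the distance is |9 − (-7)|/|n| = 16/21.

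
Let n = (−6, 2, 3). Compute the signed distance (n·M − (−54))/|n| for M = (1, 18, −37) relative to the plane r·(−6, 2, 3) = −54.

-27/7

n·M − (-54) = -27.
|n| = 7, so the signed distance is -27/7.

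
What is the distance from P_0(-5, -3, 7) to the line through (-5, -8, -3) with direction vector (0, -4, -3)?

5

Direction vector d = (0, -4, -3).
AP = (0, 5, 10), and AP × d = (25, 0, 0).
|AP × d|² = 625 and |d|² = 25, so the distance is √(625/25) = √25 = 5.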